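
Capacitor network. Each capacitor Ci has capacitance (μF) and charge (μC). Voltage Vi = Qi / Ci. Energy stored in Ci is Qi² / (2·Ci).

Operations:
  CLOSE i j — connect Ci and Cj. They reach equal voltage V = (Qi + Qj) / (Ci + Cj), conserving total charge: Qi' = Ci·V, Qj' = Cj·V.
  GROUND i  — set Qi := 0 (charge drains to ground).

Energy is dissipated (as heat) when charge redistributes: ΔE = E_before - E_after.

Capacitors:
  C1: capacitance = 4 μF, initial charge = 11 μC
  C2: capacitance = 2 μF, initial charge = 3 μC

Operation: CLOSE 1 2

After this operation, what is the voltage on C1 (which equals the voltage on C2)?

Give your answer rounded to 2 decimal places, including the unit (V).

Answer: 2.33 V

Derivation:
Initial: C1(4μF, Q=11μC, V=2.75V), C2(2μF, Q=3μC, V=1.50V)
Op 1: CLOSE 1-2: Q_total=14.00, C_total=6.00, V=2.33; Q1=9.33, Q2=4.67; dissipated=1.042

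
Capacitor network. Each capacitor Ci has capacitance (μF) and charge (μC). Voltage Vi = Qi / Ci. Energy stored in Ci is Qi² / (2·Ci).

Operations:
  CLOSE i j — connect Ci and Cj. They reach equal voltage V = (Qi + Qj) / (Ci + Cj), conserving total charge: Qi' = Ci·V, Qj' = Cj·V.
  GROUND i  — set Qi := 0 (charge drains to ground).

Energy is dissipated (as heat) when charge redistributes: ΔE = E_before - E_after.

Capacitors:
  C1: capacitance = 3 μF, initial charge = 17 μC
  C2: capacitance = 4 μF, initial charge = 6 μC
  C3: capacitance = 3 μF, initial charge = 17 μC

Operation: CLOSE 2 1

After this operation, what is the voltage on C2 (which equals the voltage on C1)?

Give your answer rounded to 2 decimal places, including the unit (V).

Initial: C1(3μF, Q=17μC, V=5.67V), C2(4μF, Q=6μC, V=1.50V), C3(3μF, Q=17μC, V=5.67V)
Op 1: CLOSE 2-1: Q_total=23.00, C_total=7.00, V=3.29; Q2=13.14, Q1=9.86; dissipated=14.881

Answer: 3.29 V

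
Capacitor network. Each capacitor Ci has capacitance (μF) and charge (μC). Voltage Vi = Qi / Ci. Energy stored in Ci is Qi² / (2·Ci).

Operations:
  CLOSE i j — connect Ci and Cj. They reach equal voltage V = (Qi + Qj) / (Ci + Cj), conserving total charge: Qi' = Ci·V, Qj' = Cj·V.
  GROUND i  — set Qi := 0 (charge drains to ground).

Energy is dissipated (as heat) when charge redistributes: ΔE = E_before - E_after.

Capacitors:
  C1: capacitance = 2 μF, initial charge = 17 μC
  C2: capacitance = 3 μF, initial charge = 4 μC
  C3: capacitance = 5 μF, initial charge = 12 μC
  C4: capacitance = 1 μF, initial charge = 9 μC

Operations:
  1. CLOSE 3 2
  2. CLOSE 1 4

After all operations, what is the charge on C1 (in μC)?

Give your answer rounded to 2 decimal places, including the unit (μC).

Initial: C1(2μF, Q=17μC, V=8.50V), C2(3μF, Q=4μC, V=1.33V), C3(5μF, Q=12μC, V=2.40V), C4(1μF, Q=9μC, V=9.00V)
Op 1: CLOSE 3-2: Q_total=16.00, C_total=8.00, V=2.00; Q3=10.00, Q2=6.00; dissipated=1.067
Op 2: CLOSE 1-4: Q_total=26.00, C_total=3.00, V=8.67; Q1=17.33, Q4=8.67; dissipated=0.083
Final charges: Q1=17.33, Q2=6.00, Q3=10.00, Q4=8.67

Answer: 17.33 μC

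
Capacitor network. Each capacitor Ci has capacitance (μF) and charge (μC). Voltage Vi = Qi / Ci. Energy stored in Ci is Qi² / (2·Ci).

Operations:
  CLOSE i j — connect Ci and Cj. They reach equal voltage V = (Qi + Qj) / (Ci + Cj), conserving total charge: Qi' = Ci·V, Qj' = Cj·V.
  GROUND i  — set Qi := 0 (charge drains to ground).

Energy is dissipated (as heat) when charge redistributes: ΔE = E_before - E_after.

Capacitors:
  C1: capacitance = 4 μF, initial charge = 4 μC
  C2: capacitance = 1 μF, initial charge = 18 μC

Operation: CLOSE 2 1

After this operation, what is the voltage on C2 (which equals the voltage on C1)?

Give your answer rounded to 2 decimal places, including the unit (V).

Initial: C1(4μF, Q=4μC, V=1.00V), C2(1μF, Q=18μC, V=18.00V)
Op 1: CLOSE 2-1: Q_total=22.00, C_total=5.00, V=4.40; Q2=4.40, Q1=17.60; dissipated=115.600

Answer: 4.40 V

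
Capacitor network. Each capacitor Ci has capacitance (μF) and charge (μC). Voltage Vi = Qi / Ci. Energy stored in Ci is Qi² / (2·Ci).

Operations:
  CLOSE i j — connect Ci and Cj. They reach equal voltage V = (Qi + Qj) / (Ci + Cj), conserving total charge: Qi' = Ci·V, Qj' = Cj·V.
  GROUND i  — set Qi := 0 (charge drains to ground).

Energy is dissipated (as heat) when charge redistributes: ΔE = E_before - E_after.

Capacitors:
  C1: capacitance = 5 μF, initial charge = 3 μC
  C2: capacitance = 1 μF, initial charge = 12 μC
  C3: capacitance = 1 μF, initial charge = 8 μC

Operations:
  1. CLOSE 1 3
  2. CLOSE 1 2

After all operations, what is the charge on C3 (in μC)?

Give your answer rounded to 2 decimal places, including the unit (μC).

Initial: C1(5μF, Q=3μC, V=0.60V), C2(1μF, Q=12μC, V=12.00V), C3(1μF, Q=8μC, V=8.00V)
Op 1: CLOSE 1-3: Q_total=11.00, C_total=6.00, V=1.83; Q1=9.17, Q3=1.83; dissipated=22.817
Op 2: CLOSE 1-2: Q_total=21.17, C_total=6.00, V=3.53; Q1=17.64, Q2=3.53; dissipated=43.067
Final charges: Q1=17.64, Q2=3.53, Q3=1.83

Answer: 1.83 μC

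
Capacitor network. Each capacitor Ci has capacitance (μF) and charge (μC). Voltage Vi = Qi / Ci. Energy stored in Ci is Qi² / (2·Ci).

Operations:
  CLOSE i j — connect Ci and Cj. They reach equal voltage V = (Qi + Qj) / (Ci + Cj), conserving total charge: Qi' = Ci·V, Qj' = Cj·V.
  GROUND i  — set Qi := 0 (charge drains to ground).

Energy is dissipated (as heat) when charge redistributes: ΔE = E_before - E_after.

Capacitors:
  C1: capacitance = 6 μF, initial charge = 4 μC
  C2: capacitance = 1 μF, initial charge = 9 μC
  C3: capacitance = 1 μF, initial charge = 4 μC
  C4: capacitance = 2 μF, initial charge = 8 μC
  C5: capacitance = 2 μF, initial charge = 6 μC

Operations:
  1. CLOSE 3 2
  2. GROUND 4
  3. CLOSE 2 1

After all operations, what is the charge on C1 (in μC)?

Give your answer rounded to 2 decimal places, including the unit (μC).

Answer: 9.00 μC

Derivation:
Initial: C1(6μF, Q=4μC, V=0.67V), C2(1μF, Q=9μC, V=9.00V), C3(1μF, Q=4μC, V=4.00V), C4(2μF, Q=8μC, V=4.00V), C5(2μF, Q=6μC, V=3.00V)
Op 1: CLOSE 3-2: Q_total=13.00, C_total=2.00, V=6.50; Q3=6.50, Q2=6.50; dissipated=6.250
Op 2: GROUND 4: Q4=0; energy lost=16.000
Op 3: CLOSE 2-1: Q_total=10.50, C_total=7.00, V=1.50; Q2=1.50, Q1=9.00; dissipated=14.583
Final charges: Q1=9.00, Q2=1.50, Q3=6.50, Q4=0.00, Q5=6.00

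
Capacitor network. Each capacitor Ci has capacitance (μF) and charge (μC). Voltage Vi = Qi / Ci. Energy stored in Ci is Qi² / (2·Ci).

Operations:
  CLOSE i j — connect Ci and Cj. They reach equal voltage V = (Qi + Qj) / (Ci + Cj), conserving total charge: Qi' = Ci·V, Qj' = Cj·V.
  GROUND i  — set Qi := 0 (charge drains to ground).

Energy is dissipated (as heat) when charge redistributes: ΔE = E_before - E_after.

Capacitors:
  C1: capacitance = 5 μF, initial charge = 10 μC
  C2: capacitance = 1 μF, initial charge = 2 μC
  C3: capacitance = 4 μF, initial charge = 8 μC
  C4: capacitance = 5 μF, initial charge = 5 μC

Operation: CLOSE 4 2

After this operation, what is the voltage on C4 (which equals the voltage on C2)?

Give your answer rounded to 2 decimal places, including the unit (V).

Initial: C1(5μF, Q=10μC, V=2.00V), C2(1μF, Q=2μC, V=2.00V), C3(4μF, Q=8μC, V=2.00V), C4(5μF, Q=5μC, V=1.00V)
Op 1: CLOSE 4-2: Q_total=7.00, C_total=6.00, V=1.17; Q4=5.83, Q2=1.17; dissipated=0.417

Answer: 1.17 V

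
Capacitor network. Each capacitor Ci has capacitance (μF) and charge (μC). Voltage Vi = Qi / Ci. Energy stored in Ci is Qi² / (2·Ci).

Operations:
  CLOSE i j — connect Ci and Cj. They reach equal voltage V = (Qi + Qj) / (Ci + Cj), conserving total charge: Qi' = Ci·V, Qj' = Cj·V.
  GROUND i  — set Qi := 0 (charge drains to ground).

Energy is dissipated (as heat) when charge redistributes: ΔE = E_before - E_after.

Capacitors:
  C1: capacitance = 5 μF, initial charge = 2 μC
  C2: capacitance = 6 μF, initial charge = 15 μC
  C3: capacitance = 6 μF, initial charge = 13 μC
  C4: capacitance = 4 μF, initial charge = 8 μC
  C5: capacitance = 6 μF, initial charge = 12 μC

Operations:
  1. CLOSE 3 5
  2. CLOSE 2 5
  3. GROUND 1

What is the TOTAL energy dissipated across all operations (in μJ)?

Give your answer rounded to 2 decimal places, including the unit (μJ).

Initial: C1(5μF, Q=2μC, V=0.40V), C2(6μF, Q=15μC, V=2.50V), C3(6μF, Q=13μC, V=2.17V), C4(4μF, Q=8μC, V=2.00V), C5(6μF, Q=12μC, V=2.00V)
Op 1: CLOSE 3-5: Q_total=25.00, C_total=12.00, V=2.08; Q3=12.50, Q5=12.50; dissipated=0.042
Op 2: CLOSE 2-5: Q_total=27.50, C_total=12.00, V=2.29; Q2=13.75, Q5=13.75; dissipated=0.260
Op 3: GROUND 1: Q1=0; energy lost=0.400
Total dissipated: 0.702 μJ

Answer: 0.70 μJ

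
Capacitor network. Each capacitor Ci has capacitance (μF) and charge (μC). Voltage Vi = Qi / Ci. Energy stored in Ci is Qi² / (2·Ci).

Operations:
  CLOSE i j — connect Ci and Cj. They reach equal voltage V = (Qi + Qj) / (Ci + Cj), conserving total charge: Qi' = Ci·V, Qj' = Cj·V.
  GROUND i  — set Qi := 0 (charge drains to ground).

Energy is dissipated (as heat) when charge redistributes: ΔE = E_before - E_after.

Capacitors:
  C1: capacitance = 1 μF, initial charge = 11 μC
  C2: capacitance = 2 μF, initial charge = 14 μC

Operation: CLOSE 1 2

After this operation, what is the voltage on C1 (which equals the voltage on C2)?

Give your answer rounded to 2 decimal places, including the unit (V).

Answer: 8.33 V

Derivation:
Initial: C1(1μF, Q=11μC, V=11.00V), C2(2μF, Q=14μC, V=7.00V)
Op 1: CLOSE 1-2: Q_total=25.00, C_total=3.00, V=8.33; Q1=8.33, Q2=16.67; dissipated=5.333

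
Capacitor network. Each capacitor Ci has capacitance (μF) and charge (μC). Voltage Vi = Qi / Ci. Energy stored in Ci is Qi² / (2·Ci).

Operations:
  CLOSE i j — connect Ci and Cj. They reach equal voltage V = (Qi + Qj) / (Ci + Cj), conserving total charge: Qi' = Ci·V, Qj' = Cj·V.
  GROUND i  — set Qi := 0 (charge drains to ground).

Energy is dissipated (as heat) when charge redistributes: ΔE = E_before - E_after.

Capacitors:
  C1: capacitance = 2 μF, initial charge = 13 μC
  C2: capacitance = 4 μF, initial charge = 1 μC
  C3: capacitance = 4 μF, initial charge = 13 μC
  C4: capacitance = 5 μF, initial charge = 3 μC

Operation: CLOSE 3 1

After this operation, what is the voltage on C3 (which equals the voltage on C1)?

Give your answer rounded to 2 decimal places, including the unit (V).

Answer: 4.33 V

Derivation:
Initial: C1(2μF, Q=13μC, V=6.50V), C2(4μF, Q=1μC, V=0.25V), C3(4μF, Q=13μC, V=3.25V), C4(5μF, Q=3μC, V=0.60V)
Op 1: CLOSE 3-1: Q_total=26.00, C_total=6.00, V=4.33; Q3=17.33, Q1=8.67; dissipated=7.042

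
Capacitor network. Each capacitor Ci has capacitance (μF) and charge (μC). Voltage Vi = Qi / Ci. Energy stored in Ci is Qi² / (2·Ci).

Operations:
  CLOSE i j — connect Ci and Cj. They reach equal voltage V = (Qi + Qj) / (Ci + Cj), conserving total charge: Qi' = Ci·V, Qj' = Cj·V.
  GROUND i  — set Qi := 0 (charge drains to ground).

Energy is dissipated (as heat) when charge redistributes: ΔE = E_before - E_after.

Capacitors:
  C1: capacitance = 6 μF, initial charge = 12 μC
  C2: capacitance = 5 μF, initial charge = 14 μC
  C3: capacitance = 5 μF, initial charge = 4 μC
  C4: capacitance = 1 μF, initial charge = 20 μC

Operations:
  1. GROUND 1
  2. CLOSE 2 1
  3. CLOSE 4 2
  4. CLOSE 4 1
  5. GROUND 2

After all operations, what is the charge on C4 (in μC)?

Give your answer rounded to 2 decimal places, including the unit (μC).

Answer: 1.72 μC

Derivation:
Initial: C1(6μF, Q=12μC, V=2.00V), C2(5μF, Q=14μC, V=2.80V), C3(5μF, Q=4μC, V=0.80V), C4(1μF, Q=20μC, V=20.00V)
Op 1: GROUND 1: Q1=0; energy lost=12.000
Op 2: CLOSE 2-1: Q_total=14.00, C_total=11.00, V=1.27; Q2=6.36, Q1=7.64; dissipated=10.691
Op 3: CLOSE 4-2: Q_total=26.36, C_total=6.00, V=4.39; Q4=4.39, Q2=21.97; dissipated=146.129
Op 4: CLOSE 4-1: Q_total=12.03, C_total=7.00, V=1.72; Q4=1.72, Q1=10.31; dissipated=4.175
Op 5: GROUND 2: Q2=0; energy lost=48.267
Final charges: Q1=10.31, Q2=0.00, Q3=4.00, Q4=1.72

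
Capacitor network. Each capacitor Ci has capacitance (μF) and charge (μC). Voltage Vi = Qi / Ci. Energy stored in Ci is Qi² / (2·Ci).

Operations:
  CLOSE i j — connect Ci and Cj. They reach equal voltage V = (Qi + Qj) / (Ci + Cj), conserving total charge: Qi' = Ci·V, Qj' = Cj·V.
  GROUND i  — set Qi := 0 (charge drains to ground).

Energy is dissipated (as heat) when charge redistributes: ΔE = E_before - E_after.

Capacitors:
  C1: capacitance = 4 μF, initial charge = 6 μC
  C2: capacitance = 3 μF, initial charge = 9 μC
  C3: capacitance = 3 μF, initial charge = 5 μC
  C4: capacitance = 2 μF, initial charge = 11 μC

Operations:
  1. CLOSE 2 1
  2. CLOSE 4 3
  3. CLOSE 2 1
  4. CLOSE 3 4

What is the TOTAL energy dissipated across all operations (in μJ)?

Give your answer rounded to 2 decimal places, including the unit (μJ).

Initial: C1(4μF, Q=6μC, V=1.50V), C2(3μF, Q=9μC, V=3.00V), C3(3μF, Q=5μC, V=1.67V), C4(2μF, Q=11μC, V=5.50V)
Op 1: CLOSE 2-1: Q_total=15.00, C_total=7.00, V=2.14; Q2=6.43, Q1=8.57; dissipated=1.929
Op 2: CLOSE 4-3: Q_total=16.00, C_total=5.00, V=3.20; Q4=6.40, Q3=9.60; dissipated=8.817
Op 3: CLOSE 2-1: Q_total=15.00, C_total=7.00, V=2.14; Q2=6.43, Q1=8.57; dissipated=0.000
Op 4: CLOSE 3-4: Q_total=16.00, C_total=5.00, V=3.20; Q3=9.60, Q4=6.40; dissipated=0.000
Total dissipated: 10.745 μJ

Answer: 10.75 μJ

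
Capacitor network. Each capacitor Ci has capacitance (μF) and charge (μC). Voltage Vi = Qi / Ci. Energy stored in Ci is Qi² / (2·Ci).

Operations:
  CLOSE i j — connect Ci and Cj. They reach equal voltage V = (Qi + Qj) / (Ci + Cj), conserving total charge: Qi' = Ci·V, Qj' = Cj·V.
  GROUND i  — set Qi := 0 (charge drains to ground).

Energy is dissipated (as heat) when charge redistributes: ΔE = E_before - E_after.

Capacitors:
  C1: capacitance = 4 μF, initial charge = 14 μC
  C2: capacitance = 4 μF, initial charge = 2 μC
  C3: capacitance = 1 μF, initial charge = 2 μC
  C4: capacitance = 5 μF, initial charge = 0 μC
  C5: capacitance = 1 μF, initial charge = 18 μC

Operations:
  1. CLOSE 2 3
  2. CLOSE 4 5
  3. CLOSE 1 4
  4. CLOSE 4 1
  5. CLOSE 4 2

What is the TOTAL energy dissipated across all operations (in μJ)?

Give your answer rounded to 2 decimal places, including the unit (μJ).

Initial: C1(4μF, Q=14μC, V=3.50V), C2(4μF, Q=2μC, V=0.50V), C3(1μF, Q=2μC, V=2.00V), C4(5μF, Q=0μC, V=0.00V), C5(1μF, Q=18μC, V=18.00V)
Op 1: CLOSE 2-3: Q_total=4.00, C_total=5.00, V=0.80; Q2=3.20, Q3=0.80; dissipated=0.900
Op 2: CLOSE 4-5: Q_total=18.00, C_total=6.00, V=3.00; Q4=15.00, Q5=3.00; dissipated=135.000
Op 3: CLOSE 1-4: Q_total=29.00, C_total=9.00, V=3.22; Q1=12.89, Q4=16.11; dissipated=0.278
Op 4: CLOSE 4-1: Q_total=29.00, C_total=9.00, V=3.22; Q4=16.11, Q1=12.89; dissipated=0.000
Op 5: CLOSE 4-2: Q_total=19.31, C_total=9.00, V=2.15; Q4=10.73, Q2=8.58; dissipated=6.519
Total dissipated: 142.697 μJ

Answer: 142.70 μJ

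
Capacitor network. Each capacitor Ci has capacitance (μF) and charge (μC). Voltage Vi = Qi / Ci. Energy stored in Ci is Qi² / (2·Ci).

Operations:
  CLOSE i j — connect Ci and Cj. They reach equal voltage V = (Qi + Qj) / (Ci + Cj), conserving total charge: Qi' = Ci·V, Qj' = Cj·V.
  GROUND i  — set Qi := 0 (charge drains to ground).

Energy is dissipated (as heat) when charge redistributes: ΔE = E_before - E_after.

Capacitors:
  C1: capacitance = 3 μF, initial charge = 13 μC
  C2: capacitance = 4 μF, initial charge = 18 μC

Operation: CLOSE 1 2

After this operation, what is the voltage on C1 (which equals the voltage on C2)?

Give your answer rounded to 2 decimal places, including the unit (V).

Answer: 4.43 V

Derivation:
Initial: C1(3μF, Q=13μC, V=4.33V), C2(4μF, Q=18μC, V=4.50V)
Op 1: CLOSE 1-2: Q_total=31.00, C_total=7.00, V=4.43; Q1=13.29, Q2=17.71; dissipated=0.024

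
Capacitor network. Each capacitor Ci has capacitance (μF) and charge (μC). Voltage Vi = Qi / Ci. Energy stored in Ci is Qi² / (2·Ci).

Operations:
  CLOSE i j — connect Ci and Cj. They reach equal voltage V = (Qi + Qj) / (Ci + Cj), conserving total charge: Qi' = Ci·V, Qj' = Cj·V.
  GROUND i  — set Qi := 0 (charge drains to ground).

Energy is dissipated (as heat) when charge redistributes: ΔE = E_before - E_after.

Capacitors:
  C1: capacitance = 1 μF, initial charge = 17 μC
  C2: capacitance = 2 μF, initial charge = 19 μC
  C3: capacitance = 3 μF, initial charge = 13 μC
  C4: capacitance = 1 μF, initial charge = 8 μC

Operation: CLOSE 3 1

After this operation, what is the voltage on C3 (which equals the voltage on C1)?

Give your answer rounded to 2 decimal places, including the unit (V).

Answer: 7.50 V

Derivation:
Initial: C1(1μF, Q=17μC, V=17.00V), C2(2μF, Q=19μC, V=9.50V), C3(3μF, Q=13μC, V=4.33V), C4(1μF, Q=8μC, V=8.00V)
Op 1: CLOSE 3-1: Q_total=30.00, C_total=4.00, V=7.50; Q3=22.50, Q1=7.50; dissipated=60.167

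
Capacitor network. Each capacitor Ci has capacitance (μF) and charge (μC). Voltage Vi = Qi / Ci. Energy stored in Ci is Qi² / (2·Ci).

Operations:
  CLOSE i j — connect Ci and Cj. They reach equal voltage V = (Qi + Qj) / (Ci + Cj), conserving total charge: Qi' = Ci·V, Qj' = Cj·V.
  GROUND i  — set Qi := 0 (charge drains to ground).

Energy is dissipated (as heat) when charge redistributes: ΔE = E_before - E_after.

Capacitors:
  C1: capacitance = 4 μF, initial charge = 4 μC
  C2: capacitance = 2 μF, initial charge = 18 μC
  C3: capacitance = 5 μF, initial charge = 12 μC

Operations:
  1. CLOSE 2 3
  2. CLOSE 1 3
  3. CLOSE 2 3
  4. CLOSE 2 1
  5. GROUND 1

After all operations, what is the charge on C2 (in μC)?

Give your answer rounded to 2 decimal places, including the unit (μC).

Answer: 5.93 μC

Derivation:
Initial: C1(4μF, Q=4μC, V=1.00V), C2(2μF, Q=18μC, V=9.00V), C3(5μF, Q=12μC, V=2.40V)
Op 1: CLOSE 2-3: Q_total=30.00, C_total=7.00, V=4.29; Q2=8.57, Q3=21.43; dissipated=31.114
Op 2: CLOSE 1-3: Q_total=25.43, C_total=9.00, V=2.83; Q1=11.30, Q3=14.13; dissipated=11.995
Op 3: CLOSE 2-3: Q_total=22.70, C_total=7.00, V=3.24; Q2=6.49, Q3=16.21; dissipated=1.523
Op 4: CLOSE 2-1: Q_total=17.79, C_total=6.00, V=2.96; Q2=5.93, Q1=11.86; dissipated=0.116
Op 5: GROUND 1: Q1=0; energy lost=17.576
Final charges: Q1=0.00, Q2=5.93, Q3=16.21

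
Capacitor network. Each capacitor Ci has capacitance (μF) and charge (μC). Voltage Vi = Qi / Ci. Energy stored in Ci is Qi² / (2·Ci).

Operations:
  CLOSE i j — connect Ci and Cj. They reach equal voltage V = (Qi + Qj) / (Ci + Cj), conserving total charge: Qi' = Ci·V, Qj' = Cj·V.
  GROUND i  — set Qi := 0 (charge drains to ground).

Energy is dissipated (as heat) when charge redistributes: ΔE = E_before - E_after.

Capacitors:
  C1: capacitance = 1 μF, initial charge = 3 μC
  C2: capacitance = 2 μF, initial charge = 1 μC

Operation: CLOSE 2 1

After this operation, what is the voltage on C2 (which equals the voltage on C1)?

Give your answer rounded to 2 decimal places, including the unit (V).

Initial: C1(1μF, Q=3μC, V=3.00V), C2(2μF, Q=1μC, V=0.50V)
Op 1: CLOSE 2-1: Q_total=4.00, C_total=3.00, V=1.33; Q2=2.67, Q1=1.33; dissipated=2.083

Answer: 1.33 V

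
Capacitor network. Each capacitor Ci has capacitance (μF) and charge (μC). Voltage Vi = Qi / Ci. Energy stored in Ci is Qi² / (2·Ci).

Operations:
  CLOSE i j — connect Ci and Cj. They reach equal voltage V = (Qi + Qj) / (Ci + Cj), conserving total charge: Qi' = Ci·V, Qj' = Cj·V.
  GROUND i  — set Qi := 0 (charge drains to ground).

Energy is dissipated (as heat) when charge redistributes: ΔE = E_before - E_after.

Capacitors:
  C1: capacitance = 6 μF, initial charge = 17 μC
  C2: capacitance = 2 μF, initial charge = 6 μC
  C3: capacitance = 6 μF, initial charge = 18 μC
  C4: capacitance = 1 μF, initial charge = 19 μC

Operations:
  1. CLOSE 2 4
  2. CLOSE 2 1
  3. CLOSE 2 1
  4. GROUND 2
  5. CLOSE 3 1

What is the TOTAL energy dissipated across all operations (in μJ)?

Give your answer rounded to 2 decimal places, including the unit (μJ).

Answer: 127.92 μJ

Derivation:
Initial: C1(6μF, Q=17μC, V=2.83V), C2(2μF, Q=6μC, V=3.00V), C3(6μF, Q=18μC, V=3.00V), C4(1μF, Q=19μC, V=19.00V)
Op 1: CLOSE 2-4: Q_total=25.00, C_total=3.00, V=8.33; Q2=16.67, Q4=8.33; dissipated=85.333
Op 2: CLOSE 2-1: Q_total=33.67, C_total=8.00, V=4.21; Q2=8.42, Q1=25.25; dissipated=22.688
Op 3: CLOSE 2-1: Q_total=33.67, C_total=8.00, V=4.21; Q2=8.42, Q1=25.25; dissipated=0.000
Op 4: GROUND 2: Q2=0; energy lost=17.710
Op 5: CLOSE 3-1: Q_total=43.25, C_total=12.00, V=3.60; Q3=21.62, Q1=21.62; dissipated=2.190
Total dissipated: 127.921 μJ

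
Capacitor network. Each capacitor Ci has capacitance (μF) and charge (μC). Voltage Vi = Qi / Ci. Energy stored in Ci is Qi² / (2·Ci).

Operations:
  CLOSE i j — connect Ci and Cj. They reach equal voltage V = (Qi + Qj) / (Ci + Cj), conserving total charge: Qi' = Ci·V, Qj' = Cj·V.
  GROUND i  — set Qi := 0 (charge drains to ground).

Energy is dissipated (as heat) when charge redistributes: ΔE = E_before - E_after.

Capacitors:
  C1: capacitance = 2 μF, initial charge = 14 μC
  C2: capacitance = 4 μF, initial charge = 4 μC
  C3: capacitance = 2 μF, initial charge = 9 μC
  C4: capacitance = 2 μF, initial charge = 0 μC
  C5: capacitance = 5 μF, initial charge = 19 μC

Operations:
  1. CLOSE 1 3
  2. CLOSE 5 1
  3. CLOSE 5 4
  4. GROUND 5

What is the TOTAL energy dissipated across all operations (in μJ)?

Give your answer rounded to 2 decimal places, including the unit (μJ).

Answer: 43.62 μJ

Derivation:
Initial: C1(2μF, Q=14μC, V=7.00V), C2(4μF, Q=4μC, V=1.00V), C3(2μF, Q=9μC, V=4.50V), C4(2μF, Q=0μC, V=0.00V), C5(5μF, Q=19μC, V=3.80V)
Op 1: CLOSE 1-3: Q_total=23.00, C_total=4.00, V=5.75; Q1=11.50, Q3=11.50; dissipated=3.125
Op 2: CLOSE 5-1: Q_total=30.50, C_total=7.00, V=4.36; Q5=21.79, Q1=8.71; dissipated=2.716
Op 3: CLOSE 5-4: Q_total=21.79, C_total=7.00, V=3.11; Q5=15.56, Q4=6.22; dissipated=13.560
Op 4: GROUND 5: Q5=0; energy lost=24.215
Total dissipated: 43.617 μJ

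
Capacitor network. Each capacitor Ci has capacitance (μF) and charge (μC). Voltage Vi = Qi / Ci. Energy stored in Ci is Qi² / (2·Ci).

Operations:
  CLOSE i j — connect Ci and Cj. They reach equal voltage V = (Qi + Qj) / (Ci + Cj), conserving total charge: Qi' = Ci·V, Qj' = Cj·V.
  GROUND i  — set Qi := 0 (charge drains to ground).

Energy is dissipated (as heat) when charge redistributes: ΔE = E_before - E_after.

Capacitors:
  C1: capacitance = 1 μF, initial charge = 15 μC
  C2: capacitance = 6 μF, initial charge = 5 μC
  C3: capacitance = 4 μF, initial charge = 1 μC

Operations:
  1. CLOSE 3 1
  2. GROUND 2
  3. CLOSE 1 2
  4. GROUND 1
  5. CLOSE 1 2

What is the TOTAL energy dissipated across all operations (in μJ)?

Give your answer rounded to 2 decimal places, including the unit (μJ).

Answer: 93.69 μJ

Derivation:
Initial: C1(1μF, Q=15μC, V=15.00V), C2(6μF, Q=5μC, V=0.83V), C3(4μF, Q=1μC, V=0.25V)
Op 1: CLOSE 3-1: Q_total=16.00, C_total=5.00, V=3.20; Q3=12.80, Q1=3.20; dissipated=87.025
Op 2: GROUND 2: Q2=0; energy lost=2.083
Op 3: CLOSE 1-2: Q_total=3.20, C_total=7.00, V=0.46; Q1=0.46, Q2=2.74; dissipated=4.389
Op 4: GROUND 1: Q1=0; energy lost=0.104
Op 5: CLOSE 1-2: Q_total=2.74, C_total=7.00, V=0.39; Q1=0.39, Q2=2.35; dissipated=0.090
Total dissipated: 93.691 μJ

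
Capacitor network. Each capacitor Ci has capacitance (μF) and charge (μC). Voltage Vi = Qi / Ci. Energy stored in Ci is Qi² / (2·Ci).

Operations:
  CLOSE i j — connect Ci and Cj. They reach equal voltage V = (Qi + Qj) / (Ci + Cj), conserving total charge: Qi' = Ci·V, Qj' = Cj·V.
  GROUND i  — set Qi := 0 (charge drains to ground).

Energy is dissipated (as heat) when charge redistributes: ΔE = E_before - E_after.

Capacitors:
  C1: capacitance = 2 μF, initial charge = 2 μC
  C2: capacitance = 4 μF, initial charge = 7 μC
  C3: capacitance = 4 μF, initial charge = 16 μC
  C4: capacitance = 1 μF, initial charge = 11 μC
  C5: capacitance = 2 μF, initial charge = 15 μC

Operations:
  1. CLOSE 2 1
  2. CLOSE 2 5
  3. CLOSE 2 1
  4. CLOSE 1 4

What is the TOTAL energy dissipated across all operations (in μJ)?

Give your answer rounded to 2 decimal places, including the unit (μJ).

Initial: C1(2μF, Q=2μC, V=1.00V), C2(4μF, Q=7μC, V=1.75V), C3(4μF, Q=16μC, V=4.00V), C4(1μF, Q=11μC, V=11.00V), C5(2μF, Q=15μC, V=7.50V)
Op 1: CLOSE 2-1: Q_total=9.00, C_total=6.00, V=1.50; Q2=6.00, Q1=3.00; dissipated=0.375
Op 2: CLOSE 2-5: Q_total=21.00, C_total=6.00, V=3.50; Q2=14.00, Q5=7.00; dissipated=24.000
Op 3: CLOSE 2-1: Q_total=17.00, C_total=6.00, V=2.83; Q2=11.33, Q1=5.67; dissipated=2.667
Op 4: CLOSE 1-4: Q_total=16.67, C_total=3.00, V=5.56; Q1=11.11, Q4=5.56; dissipated=22.231
Total dissipated: 49.273 μJ

Answer: 49.27 μJ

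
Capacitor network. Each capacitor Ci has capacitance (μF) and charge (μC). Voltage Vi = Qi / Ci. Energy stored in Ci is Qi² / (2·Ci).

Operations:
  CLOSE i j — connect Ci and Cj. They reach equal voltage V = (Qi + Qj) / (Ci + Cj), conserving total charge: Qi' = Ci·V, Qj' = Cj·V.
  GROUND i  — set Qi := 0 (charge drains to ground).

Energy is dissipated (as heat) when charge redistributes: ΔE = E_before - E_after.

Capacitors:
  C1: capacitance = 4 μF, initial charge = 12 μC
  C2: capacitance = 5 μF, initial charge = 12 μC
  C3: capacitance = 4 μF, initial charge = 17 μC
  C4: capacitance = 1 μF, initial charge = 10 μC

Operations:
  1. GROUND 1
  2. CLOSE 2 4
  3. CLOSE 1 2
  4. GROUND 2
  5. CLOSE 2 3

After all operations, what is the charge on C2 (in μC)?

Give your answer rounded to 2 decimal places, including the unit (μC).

Answer: 9.44 μC

Derivation:
Initial: C1(4μF, Q=12μC, V=3.00V), C2(5μF, Q=12μC, V=2.40V), C3(4μF, Q=17μC, V=4.25V), C4(1μF, Q=10μC, V=10.00V)
Op 1: GROUND 1: Q1=0; energy lost=18.000
Op 2: CLOSE 2-4: Q_total=22.00, C_total=6.00, V=3.67; Q2=18.33, Q4=3.67; dissipated=24.067
Op 3: CLOSE 1-2: Q_total=18.33, C_total=9.00, V=2.04; Q1=8.15, Q2=10.19; dissipated=14.938
Op 4: GROUND 2: Q2=0; energy lost=10.374
Op 5: CLOSE 2-3: Q_total=17.00, C_total=9.00, V=1.89; Q2=9.44, Q3=7.56; dissipated=20.069
Final charges: Q1=8.15, Q2=9.44, Q3=7.56, Q4=3.67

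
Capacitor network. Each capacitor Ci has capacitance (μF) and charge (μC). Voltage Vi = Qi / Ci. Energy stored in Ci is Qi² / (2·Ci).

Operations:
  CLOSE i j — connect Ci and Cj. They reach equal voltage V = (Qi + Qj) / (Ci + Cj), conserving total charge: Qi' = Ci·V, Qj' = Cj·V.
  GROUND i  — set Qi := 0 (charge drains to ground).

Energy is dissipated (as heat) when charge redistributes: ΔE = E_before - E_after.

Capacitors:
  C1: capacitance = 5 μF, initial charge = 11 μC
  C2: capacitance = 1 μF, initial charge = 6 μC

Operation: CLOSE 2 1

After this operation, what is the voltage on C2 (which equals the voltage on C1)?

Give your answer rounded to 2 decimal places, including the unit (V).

Initial: C1(5μF, Q=11μC, V=2.20V), C2(1μF, Q=6μC, V=6.00V)
Op 1: CLOSE 2-1: Q_total=17.00, C_total=6.00, V=2.83; Q2=2.83, Q1=14.17; dissipated=6.017

Answer: 2.83 V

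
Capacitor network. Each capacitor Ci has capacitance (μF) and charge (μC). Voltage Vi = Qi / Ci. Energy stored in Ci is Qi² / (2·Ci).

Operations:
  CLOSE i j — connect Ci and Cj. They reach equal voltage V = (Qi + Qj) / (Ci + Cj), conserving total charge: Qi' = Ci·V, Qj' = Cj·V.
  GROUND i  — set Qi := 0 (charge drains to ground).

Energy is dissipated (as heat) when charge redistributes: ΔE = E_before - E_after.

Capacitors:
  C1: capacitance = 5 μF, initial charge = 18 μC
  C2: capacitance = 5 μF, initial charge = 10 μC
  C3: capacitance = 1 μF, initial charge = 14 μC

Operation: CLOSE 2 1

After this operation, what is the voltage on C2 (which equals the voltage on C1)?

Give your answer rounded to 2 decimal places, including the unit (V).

Answer: 2.80 V

Derivation:
Initial: C1(5μF, Q=18μC, V=3.60V), C2(5μF, Q=10μC, V=2.00V), C3(1μF, Q=14μC, V=14.00V)
Op 1: CLOSE 2-1: Q_total=28.00, C_total=10.00, V=2.80; Q2=14.00, Q1=14.00; dissipated=3.200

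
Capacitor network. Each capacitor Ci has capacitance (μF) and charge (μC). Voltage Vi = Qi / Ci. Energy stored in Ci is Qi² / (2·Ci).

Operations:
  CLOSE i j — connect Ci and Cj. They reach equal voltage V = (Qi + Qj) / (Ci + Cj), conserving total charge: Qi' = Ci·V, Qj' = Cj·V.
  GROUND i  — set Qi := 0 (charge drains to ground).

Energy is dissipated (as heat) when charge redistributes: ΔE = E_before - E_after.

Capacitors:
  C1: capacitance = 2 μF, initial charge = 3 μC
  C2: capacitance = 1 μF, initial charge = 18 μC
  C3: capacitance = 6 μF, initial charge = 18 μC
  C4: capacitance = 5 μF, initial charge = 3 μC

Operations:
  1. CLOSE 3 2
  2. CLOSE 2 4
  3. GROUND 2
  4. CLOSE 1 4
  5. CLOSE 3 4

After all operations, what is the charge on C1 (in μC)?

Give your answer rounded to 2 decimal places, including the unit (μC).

Answer: 2.80 μC

Derivation:
Initial: C1(2μF, Q=3μC, V=1.50V), C2(1μF, Q=18μC, V=18.00V), C3(6μF, Q=18μC, V=3.00V), C4(5μF, Q=3μC, V=0.60V)
Op 1: CLOSE 3-2: Q_total=36.00, C_total=7.00, V=5.14; Q3=30.86, Q2=5.14; dissipated=96.429
Op 2: CLOSE 2-4: Q_total=8.14, C_total=6.00, V=1.36; Q2=1.36, Q4=6.79; dissipated=8.599
Op 3: GROUND 2: Q2=0; energy lost=0.921
Op 4: CLOSE 1-4: Q_total=9.79, C_total=7.00, V=1.40; Q1=2.80, Q4=6.99; dissipated=0.015
Op 5: CLOSE 3-4: Q_total=37.85, C_total=11.00, V=3.44; Q3=20.64, Q4=17.20; dissipated=19.124
Final charges: Q1=2.80, Q2=0.00, Q3=20.64, Q4=17.20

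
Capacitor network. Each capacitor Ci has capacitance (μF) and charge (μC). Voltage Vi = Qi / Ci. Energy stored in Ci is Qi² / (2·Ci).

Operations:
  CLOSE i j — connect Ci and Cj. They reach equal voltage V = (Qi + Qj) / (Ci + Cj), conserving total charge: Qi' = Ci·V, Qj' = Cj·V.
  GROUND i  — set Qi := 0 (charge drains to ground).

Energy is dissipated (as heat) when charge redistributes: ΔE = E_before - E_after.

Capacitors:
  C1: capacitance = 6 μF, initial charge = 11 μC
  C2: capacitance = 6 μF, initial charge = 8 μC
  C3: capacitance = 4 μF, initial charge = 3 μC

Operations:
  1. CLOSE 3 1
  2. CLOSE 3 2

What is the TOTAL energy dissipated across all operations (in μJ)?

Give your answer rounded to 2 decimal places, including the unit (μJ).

Answer: 1.41 μJ

Derivation:
Initial: C1(6μF, Q=11μC, V=1.83V), C2(6μF, Q=8μC, V=1.33V), C3(4μF, Q=3μC, V=0.75V)
Op 1: CLOSE 3-1: Q_total=14.00, C_total=10.00, V=1.40; Q3=5.60, Q1=8.40; dissipated=1.408
Op 2: CLOSE 3-2: Q_total=13.60, C_total=10.00, V=1.36; Q3=5.44, Q2=8.16; dissipated=0.005
Total dissipated: 1.414 μJ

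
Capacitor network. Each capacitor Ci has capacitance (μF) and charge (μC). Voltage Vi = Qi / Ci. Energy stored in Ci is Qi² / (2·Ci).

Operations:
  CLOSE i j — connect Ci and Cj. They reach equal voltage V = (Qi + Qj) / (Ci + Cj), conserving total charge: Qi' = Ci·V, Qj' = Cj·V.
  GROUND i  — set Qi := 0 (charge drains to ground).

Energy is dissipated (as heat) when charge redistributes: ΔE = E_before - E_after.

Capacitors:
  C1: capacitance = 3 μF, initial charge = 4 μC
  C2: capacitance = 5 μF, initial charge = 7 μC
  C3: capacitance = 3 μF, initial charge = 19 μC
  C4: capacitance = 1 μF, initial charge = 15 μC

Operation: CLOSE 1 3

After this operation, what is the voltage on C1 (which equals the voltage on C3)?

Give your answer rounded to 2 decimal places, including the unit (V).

Answer: 3.83 V

Derivation:
Initial: C1(3μF, Q=4μC, V=1.33V), C2(5μF, Q=7μC, V=1.40V), C3(3μF, Q=19μC, V=6.33V), C4(1μF, Q=15μC, V=15.00V)
Op 1: CLOSE 1-3: Q_total=23.00, C_total=6.00, V=3.83; Q1=11.50, Q3=11.50; dissipated=18.750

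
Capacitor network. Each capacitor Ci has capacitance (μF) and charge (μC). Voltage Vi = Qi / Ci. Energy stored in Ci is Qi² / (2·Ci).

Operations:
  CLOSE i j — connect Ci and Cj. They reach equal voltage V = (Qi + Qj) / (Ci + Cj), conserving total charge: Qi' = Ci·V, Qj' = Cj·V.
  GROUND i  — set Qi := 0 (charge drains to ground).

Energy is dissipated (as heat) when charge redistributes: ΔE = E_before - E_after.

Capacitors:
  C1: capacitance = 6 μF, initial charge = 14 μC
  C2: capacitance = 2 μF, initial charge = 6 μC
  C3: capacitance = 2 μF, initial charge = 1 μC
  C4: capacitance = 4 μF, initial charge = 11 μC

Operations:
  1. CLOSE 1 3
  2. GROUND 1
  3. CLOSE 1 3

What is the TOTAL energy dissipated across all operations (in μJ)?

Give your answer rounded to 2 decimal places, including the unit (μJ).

Initial: C1(6μF, Q=14μC, V=2.33V), C2(2μF, Q=6μC, V=3.00V), C3(2μF, Q=1μC, V=0.50V), C4(4μF, Q=11μC, V=2.75V)
Op 1: CLOSE 1-3: Q_total=15.00, C_total=8.00, V=1.88; Q1=11.25, Q3=3.75; dissipated=2.521
Op 2: GROUND 1: Q1=0; energy lost=10.547
Op 3: CLOSE 1-3: Q_total=3.75, C_total=8.00, V=0.47; Q1=2.81, Q3=0.94; dissipated=2.637
Total dissipated: 15.704 μJ

Answer: 15.70 μJ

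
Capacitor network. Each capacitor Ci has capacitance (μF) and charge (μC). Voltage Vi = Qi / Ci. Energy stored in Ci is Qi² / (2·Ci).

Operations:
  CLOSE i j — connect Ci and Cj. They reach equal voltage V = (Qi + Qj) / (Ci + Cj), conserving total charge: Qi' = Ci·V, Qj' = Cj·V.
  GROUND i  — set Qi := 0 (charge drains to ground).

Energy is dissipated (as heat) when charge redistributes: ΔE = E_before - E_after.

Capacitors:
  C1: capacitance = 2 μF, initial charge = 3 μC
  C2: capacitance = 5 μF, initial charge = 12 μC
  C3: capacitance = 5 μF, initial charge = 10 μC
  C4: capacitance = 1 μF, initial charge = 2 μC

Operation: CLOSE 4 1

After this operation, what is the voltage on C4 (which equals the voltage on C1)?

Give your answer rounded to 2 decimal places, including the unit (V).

Answer: 1.67 V

Derivation:
Initial: C1(2μF, Q=3μC, V=1.50V), C2(5μF, Q=12μC, V=2.40V), C3(5μF, Q=10μC, V=2.00V), C4(1μF, Q=2μC, V=2.00V)
Op 1: CLOSE 4-1: Q_total=5.00, C_total=3.00, V=1.67; Q4=1.67, Q1=3.33; dissipated=0.083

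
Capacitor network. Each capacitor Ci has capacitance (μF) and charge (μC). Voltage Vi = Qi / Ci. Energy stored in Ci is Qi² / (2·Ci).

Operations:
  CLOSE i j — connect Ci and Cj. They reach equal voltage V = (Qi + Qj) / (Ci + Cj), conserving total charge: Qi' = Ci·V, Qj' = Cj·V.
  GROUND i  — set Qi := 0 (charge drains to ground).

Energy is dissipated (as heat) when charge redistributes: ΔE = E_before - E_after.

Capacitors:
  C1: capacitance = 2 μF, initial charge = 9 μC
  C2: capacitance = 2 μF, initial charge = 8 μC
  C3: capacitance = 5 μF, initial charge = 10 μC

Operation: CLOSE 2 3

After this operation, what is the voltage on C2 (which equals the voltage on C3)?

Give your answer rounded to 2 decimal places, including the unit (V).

Answer: 2.57 V

Derivation:
Initial: C1(2μF, Q=9μC, V=4.50V), C2(2μF, Q=8μC, V=4.00V), C3(5μF, Q=10μC, V=2.00V)
Op 1: CLOSE 2-3: Q_total=18.00, C_total=7.00, V=2.57; Q2=5.14, Q3=12.86; dissipated=2.857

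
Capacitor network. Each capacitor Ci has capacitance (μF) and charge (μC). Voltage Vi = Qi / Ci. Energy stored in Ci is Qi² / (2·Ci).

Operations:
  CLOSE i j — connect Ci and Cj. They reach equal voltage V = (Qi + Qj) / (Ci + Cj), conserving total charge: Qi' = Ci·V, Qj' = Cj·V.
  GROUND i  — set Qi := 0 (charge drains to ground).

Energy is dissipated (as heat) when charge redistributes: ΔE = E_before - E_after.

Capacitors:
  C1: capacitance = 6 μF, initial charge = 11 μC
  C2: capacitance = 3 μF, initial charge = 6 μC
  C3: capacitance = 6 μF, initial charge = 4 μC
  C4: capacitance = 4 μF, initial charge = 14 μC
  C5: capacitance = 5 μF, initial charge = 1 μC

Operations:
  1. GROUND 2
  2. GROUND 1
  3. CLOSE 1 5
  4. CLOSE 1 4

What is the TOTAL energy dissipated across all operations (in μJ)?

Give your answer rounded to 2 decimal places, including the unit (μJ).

Answer: 30.08 μJ

Derivation:
Initial: C1(6μF, Q=11μC, V=1.83V), C2(3μF, Q=6μC, V=2.00V), C3(6μF, Q=4μC, V=0.67V), C4(4μF, Q=14μC, V=3.50V), C5(5μF, Q=1μC, V=0.20V)
Op 1: GROUND 2: Q2=0; energy lost=6.000
Op 2: GROUND 1: Q1=0; energy lost=10.083
Op 3: CLOSE 1-5: Q_total=1.00, C_total=11.00, V=0.09; Q1=0.55, Q5=0.45; dissipated=0.055
Op 4: CLOSE 1-4: Q_total=14.55, C_total=10.00, V=1.45; Q1=8.73, Q4=5.82; dissipated=13.946
Total dissipated: 30.084 μJ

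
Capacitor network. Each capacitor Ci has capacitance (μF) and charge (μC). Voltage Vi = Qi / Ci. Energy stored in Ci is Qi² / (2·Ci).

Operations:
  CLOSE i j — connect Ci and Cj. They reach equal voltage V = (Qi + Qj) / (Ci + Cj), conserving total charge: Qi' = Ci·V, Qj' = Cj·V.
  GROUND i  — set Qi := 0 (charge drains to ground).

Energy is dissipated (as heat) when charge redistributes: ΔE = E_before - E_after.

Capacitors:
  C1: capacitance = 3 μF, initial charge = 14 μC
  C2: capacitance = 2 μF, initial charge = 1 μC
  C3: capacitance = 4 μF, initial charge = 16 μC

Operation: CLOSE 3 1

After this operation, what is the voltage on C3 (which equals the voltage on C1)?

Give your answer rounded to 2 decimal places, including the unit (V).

Initial: C1(3μF, Q=14μC, V=4.67V), C2(2μF, Q=1μC, V=0.50V), C3(4μF, Q=16μC, V=4.00V)
Op 1: CLOSE 3-1: Q_total=30.00, C_total=7.00, V=4.29; Q3=17.14, Q1=12.86; dissipated=0.381

Answer: 4.29 V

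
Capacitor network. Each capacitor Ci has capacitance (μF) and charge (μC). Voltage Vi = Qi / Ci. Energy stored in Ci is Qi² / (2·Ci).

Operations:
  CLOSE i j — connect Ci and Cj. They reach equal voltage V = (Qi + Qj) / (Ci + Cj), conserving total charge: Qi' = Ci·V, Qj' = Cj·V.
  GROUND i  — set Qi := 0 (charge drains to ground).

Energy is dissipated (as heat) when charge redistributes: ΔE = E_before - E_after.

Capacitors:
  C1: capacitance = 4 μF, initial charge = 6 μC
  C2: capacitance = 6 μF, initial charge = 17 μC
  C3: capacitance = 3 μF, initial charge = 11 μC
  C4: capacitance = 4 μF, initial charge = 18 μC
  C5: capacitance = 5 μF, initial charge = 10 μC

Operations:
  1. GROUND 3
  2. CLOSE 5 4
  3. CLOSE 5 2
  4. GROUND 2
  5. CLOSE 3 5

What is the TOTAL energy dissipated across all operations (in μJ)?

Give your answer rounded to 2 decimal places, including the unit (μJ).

Answer: 61.71 μJ

Derivation:
Initial: C1(4μF, Q=6μC, V=1.50V), C2(6μF, Q=17μC, V=2.83V), C3(3μF, Q=11μC, V=3.67V), C4(4μF, Q=18μC, V=4.50V), C5(5μF, Q=10μC, V=2.00V)
Op 1: GROUND 3: Q3=0; energy lost=20.167
Op 2: CLOSE 5-4: Q_total=28.00, C_total=9.00, V=3.11; Q5=15.56, Q4=12.44; dissipated=6.944
Op 3: CLOSE 5-2: Q_total=32.56, C_total=11.00, V=2.96; Q5=14.80, Q2=17.76; dissipated=0.105
Op 4: GROUND 2: Q2=0; energy lost=26.278
Op 5: CLOSE 3-5: Q_total=14.80, C_total=8.00, V=1.85; Q3=5.55, Q5=9.25; dissipated=8.212
Total dissipated: 61.706 μJ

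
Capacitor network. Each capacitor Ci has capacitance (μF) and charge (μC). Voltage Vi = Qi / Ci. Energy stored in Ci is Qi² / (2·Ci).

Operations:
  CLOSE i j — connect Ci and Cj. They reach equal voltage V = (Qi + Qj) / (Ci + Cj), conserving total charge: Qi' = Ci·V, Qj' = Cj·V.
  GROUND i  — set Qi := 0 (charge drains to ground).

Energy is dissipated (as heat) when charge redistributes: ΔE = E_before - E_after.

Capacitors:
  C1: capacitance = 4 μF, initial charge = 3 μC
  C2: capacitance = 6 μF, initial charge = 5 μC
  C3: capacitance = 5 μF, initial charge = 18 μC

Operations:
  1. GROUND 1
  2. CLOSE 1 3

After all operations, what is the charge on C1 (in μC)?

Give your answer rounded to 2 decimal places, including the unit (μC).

Initial: C1(4μF, Q=3μC, V=0.75V), C2(6μF, Q=5μC, V=0.83V), C3(5μF, Q=18μC, V=3.60V)
Op 1: GROUND 1: Q1=0; energy lost=1.125
Op 2: CLOSE 1-3: Q_total=18.00, C_total=9.00, V=2.00; Q1=8.00, Q3=10.00; dissipated=14.400
Final charges: Q1=8.00, Q2=5.00, Q3=10.00

Answer: 8.00 μC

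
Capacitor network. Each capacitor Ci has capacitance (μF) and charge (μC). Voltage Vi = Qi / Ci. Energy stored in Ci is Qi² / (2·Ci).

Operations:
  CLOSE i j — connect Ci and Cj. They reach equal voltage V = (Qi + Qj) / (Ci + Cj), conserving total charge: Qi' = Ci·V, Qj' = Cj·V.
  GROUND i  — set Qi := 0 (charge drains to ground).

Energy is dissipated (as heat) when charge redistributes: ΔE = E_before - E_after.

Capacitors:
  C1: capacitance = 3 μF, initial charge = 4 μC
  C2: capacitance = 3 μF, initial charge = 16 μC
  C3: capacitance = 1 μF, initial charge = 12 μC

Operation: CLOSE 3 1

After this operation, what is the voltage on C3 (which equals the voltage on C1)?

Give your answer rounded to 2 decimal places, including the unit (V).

Initial: C1(3μF, Q=4μC, V=1.33V), C2(3μF, Q=16μC, V=5.33V), C3(1μF, Q=12μC, V=12.00V)
Op 1: CLOSE 3-1: Q_total=16.00, C_total=4.00, V=4.00; Q3=4.00, Q1=12.00; dissipated=42.667

Answer: 4.00 V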